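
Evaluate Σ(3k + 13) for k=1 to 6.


Σ(3k+13) = 3·Σk + 13·n
= 3·21 + 13·6
= 63 + 78 = 141

Σ = 141


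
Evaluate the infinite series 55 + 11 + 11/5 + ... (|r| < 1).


S∞ = a₁/(1-r) = 55/(1 - 1/5)
= 55/(4/5)
= 275/4

S∞ = 275/4


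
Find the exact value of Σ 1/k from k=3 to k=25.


Σₖ₌3^25 1/k = 1/3 + 1/4 + 1/5 + ... + 1/25
= 20666950267/8923714800
≈ 2.316

Sum = 20666950267/8923714800 ≈ 2.316


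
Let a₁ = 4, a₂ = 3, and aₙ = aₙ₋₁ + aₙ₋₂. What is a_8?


Computing iteratively: 4, 3, 7, 10, 17, 27, 44, 71
a_8 = 71

a_8 = 71


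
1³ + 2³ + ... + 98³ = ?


n(n+1)/2 = 98×99/2 = 4851
Σk³ = 4851² = 23532201

Σk³ = 23532201


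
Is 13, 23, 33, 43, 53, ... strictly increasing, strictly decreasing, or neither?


Differences: 10, 10, 10, 10
All differences > 0 → strictly INCREASING

Monotonically increasing


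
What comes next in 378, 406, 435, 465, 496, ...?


Pattern: triangular numbers: n(n+1)/2
Terms: 378, 406, 435, 465, 496
Next term = 528

Next term = 528


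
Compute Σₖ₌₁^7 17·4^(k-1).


Sₙ = 17×(4^7 - 1)/(4 - 1)
= 17×(16384 - 1)/3
= 17×16383/3
= 92837

S_7 = 92837


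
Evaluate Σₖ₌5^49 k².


Σₖ₌5^49 k² = Σₖ₌₁^49 k² − Σₖ₌₁^4 k²
= 49·50·99/6 − 4·5·9/6
= 40425 − 30 = 40395

Σk² = 40395


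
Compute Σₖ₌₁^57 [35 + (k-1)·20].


aₙ = 35 + (57-1)×20 = 1155
Sₙ = n(a₁+aₙ)/2 = 57×(35+1155)/2
= 57×1190/2 = 33915

S_57 = 33915


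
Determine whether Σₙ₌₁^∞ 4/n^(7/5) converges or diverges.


p-series test: Σ c/n^p converges if p > 1, diverges if p ≤ 1 (constant c > 0 doesn't affect convergence).
p = 7/5
7/5 > 1 → CONVERGES

Converges (p = 7/5 > 1)


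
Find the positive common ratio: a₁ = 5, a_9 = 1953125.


r^(n-1) = aₙ/a₁
r^8 = 1953125/5 = 390625
r = 390625^(1/8)
= ±5; taking r > 0 gives r = 5

r = 5


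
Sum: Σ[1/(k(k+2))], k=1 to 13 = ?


1/(k(k+2)) = (1/2)·(1/k - 1/(k+2)) (partial fractions)
Telescoping: Σ = (1/2)·(1 + 1/2 - 1/14 - 1/15) = 143/210

Sum = 143/210


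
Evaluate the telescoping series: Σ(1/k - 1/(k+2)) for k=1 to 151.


Telescoping with gap 2: two head and two tail terms survive.
= (1 + 1/2) - (1/152 + 1/153)
= 3/2 - 1/152 - 1/153 = 34579/23256

Sum = 34579/23256


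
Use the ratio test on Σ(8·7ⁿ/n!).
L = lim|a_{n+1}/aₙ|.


aₙ = 8·7^n/n!
a_{n+1}/aₙ = 7^(n+1)/(n+1)! × n!/7^n  (constant 8 cancels)
= 7/(n+1)
L = lim(n→∞) 7/(n+1) = 0
L < 1 → series CONVERGES

Converges (ratio test: L = 0 < 1)


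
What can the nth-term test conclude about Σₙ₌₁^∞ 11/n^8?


lim(n→∞) 11/n^8 = 0
lim aₙ = 0 → nth-term test is INCONCLUSIVE
(Need other tests; this is actually a convergent p-series with p=8 > 1)

Inconclusive (lim aₙ = 0; need another test)


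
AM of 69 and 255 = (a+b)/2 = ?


AM = (69 + 255)/2 = 324/2 = 162

AM = 162


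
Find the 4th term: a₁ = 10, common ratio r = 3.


aₙ = a₁·r^(n-1)
= 10×3^3
= 10×27
= 270

a_4 = 270


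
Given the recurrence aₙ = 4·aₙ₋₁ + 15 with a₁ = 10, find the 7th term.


Computing step by step:
a_1 = 10
a_2 = 55
a_3 = 235
a_4 = 955
a_5 = 3835
a_6 = 15355
a_7 = 61435


a_7 = 61435


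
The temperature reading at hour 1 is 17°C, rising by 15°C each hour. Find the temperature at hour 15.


aₙ = a₁ + (n-1)d
= 17 + (15-1)×15
= 17 + 210
= 227

a_15 = 227


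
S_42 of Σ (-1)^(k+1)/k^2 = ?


S = 1 - 1/4 + 1/9 - 1/16 + 1/25 - 1/36 + 1/49 - 1/64 ± ...
= 0.8222
(Full series converges to +π²/12 ≈ +0.8225)

S_42 = 0.8222


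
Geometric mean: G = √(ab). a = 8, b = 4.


GM = √(8×4) = √32 = 5.6569

GM = 5.6569


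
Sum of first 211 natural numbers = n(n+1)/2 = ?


n(n+1)/2 = 211×212/2 = 44732/2 = 22366

Σk = 22366


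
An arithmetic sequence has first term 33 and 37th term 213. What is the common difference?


d = (aₙ - a₁)/(n-1)
= (213 - 33)/(37-1)
= 180/36 = 5

d = 5


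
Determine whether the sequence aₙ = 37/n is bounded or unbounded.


a₁ = 37, a₂ = 37/2, a₃ = 37/3, ...
0 < aₙ ≤ 37 for all n ≥ 1
Lower bound: 0, Upper bound: 37
The sequence IS bounded

Bounded (0 < aₙ ≤ 37)


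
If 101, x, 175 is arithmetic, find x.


AM = (101 + 175)/2 = 276/2 = 138

AM = 138


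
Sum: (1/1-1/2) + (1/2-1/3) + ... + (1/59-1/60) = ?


Telescoping: adjacent terms cancel.
= 1/1 - 1/60
= 1 - 1/60 = 59/60

Sum = 59/60


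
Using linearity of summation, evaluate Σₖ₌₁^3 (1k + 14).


Σ(1k+14) = 1·Σk + 14·n
= 1·6 + 14·3
= 6 + 42 = 48

Σ = 48


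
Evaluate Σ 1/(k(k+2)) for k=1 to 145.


1/(k(k+2)) = (1/2)·(1/k - 1/(k+2)) (partial fractions)
Telescoping: Σ = (1/2)·(1 + 1/2 - 1/146 - 1/147) = 7975/10731

Sum = 7975/10731


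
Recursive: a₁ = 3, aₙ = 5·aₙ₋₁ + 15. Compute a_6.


Computing step by step:
a_1 = 3
a_2 = 30
a_3 = 165
a_4 = 840
a_5 = 4215
a_6 = 21090


a_6 = 21090


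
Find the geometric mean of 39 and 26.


GM = √(39×26) = √1014 = 31.8434

GM = 31.8434


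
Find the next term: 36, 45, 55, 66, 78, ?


Pattern: triangular numbers: n(n+1)/2
Terms: 36, 45, 55, 66, 78
Next term = 91

Next term = 91


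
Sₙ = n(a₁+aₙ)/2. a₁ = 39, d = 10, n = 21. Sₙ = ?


aₙ = 39 + (21-1)×10 = 239
Sₙ = n(a₁+aₙ)/2 = 21×(39+239)/2
= 21×278/2 = 2919

S_21 = 2919


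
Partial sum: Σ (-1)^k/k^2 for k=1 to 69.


S = -1 + 1/4 - 1/9 + 1/16 - 1/25 + 1/36 - 1/49 + 1/64 ± ...
= -0.8226
(Full series converges to -π²/12 ≈ -0.8225)

S_69 = -0.8226


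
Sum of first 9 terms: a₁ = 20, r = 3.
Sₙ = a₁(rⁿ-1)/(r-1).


Sₙ = 20×(3^9 - 1)/(3 - 1)
= 20×(19683 - 1)/2
= 20×19682/2
= 196820

S_9 = 196820


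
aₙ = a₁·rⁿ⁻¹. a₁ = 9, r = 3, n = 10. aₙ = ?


aₙ = a₁·r^(n-1)
= 9×3^9
= 9×19683
= 177147

a_10 = 177147


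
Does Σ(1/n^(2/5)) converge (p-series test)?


p-series test: Σ c/n^p converges if p > 1, diverges if p ≤ 1 (constant c > 0 doesn't affect convergence).
p = 2/5
2/5 ≤ 1 → DIVERGES

Diverges (p = 2/5 ≤ 1)


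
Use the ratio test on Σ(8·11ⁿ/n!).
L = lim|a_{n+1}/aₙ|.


aₙ = 8·11^n/n!
a_{n+1}/aₙ = 11^(n+1)/(n+1)! × n!/11^n  (constant 8 cancels)
= 11/(n+1)
L = lim(n→∞) 11/(n+1) = 0
L < 1 → series CONVERGES

Converges (ratio test: L = 0 < 1)


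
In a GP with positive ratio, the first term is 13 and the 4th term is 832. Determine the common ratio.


r^(n-1) = aₙ/a₁
r^3 = 832/13 = 64
r = 64^(1/3)
= 4

r = 4


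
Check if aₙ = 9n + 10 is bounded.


aₙ = 9n + 10 → as n→∞, aₙ→∞
No finite upper bound exists
The sequence is UNBOUNDED

Unbounded (aₙ → ∞ as n → ∞)


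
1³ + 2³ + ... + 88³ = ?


n(n+1)/2 = 88×89/2 = 3916
Σk³ = 3916² = 15335056

Σk³ = 15335056


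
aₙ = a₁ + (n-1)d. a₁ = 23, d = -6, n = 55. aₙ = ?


aₙ = a₁ + (n-1)d
= 23 + (55-1)×-6
= 23 - 324
= -301

a_55 = -301


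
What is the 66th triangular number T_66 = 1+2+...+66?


n(n+1)/2 = 66×67/2 = 4422/2 = 2211

Σk = 2211


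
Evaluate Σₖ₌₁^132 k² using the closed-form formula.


n = 132
n(n+1)(2n+1)/6 = 132×133×265/6
= 4652340/6 = 775390

Σk² = 775390


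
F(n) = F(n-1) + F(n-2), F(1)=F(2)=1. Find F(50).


Fibonacci sequence: 1, 1, 2, 3, 5, 8, 13, 21, 34, 55, 89, ...
F(50) = 12586269025

F(50) = 12586269025


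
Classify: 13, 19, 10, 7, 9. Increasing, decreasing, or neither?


Differences: 6, -9, -3, 2
Difference at position 1 is +6 (> 0) but position 2 is -9 (< 0) — sequence both rises and falls
→ NOT monotonic

Not monotonic


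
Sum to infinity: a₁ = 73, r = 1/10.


S∞ = a₁/(1-r) = 73/(1 - 1/10)
= 73/(9/10)
= 730/9

S∞ = 730/9


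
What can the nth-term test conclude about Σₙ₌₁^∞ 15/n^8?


lim(n→∞) 15/n^8 = 0
lim aₙ = 0 → nth-term test is INCONCLUSIVE
(Need other tests; this is actually a convergent p-series with p=8 > 1)

Inconclusive (lim aₙ = 0; need another test)


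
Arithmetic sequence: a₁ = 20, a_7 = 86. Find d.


d = (aₙ - a₁)/(n-1)
= (86 - 20)/(7-1)
= 66/6 = 11

d = 11


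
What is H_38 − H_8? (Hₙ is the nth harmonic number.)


Σₖ₌9^38 1/k = 1/9 + 1/10 + 1/11 + ... + 1/38
= 104780081036899/69388720221600
≈ 1.51

Sum = 104780081036899/69388720221600 ≈ 1.51


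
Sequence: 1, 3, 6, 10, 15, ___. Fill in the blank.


Pattern: triangular numbers: n(n+1)/2
Terms: 1, 3, 6, 10, 15
Next term = 21

Next term = 21


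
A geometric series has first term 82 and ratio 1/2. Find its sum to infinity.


S∞ = a₁/(1-r) = 82/(1 - 1/2)
= 82/(1/2)
= 164

S∞ = 164


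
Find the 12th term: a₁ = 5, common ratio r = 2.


aₙ = a₁·r^(n-1)
= 5×2^11
= 5×2048
= 10240

a_12 = 10240


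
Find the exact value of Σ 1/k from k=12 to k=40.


Σₖ₌12^40 1/k = 1/12 + 1/13 + 1/14 + ... + 1/40
= 960709218673469/763275922437600
≈ 1.2587

Sum = 960709218673469/763275922437600 ≈ 1.2587


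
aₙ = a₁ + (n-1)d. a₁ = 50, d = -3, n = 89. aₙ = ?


aₙ = a₁ + (n-1)d
= 50 + (89-1)×-3
= 50 - 264
= -214

a_89 = -214


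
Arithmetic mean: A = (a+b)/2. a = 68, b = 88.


AM = (68 + 88)/2 = 156/2 = 78

AM = 78


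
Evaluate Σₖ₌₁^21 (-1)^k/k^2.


S = -1 + 1/4 - 1/9 + 1/16 - 1/25 + 1/36 - 1/49 + 1/64 ± ...
= -0.8235
(Full series converges to -π²/12 ≈ -0.8225)

S_21 = -0.8235


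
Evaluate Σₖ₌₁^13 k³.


n(n+1)/2 = 13×14/2 = 91
Σk³ = 91² = 8281

Σk³ = 8281


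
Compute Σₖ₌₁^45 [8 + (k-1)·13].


aₙ = 8 + (45-1)×13 = 580
Sₙ = n(a₁+aₙ)/2 = 45×(8+580)/2
= 45×588/2 = 13230

S_45 = 13230


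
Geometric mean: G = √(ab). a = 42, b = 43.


GM = √(42×43) = √1806 = 42.4971

GM = 42.4971


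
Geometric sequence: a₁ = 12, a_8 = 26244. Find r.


r^(n-1) = aₙ/a₁
r^7 = 26244/12 = 2187
r = 2187^(1/7)
= 3

r = 3


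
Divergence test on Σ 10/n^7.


lim(n→∞) 10/n^7 = 0
lim aₙ = 0 → nth-term test is INCONCLUSIVE
(Need other tests; this is actually a convergent p-series with p=7 > 1)

Inconclusive (lim aₙ = 0; need another test)


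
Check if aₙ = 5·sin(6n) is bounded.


For all n, -1 ≤ sin(6n) ≤ 1, so -5 ≤ 5·sin(6n) ≤ 5
Lower bound: -5, Upper bound: 5
The sequence IS bounded

Bounded (-5 ≤ aₙ ≤ 5)


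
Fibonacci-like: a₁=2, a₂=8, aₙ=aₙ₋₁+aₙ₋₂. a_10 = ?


Computing iteratively: 2, 8, 10, 18, 28, 46, 74, 120, 194, 314
a_10 = 314

a_10 = 314


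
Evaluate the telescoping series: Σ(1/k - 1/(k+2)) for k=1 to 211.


Telescoping with gap 2: two head and two tail terms survive.
= (1 + 1/2) - (1/212 + 1/213)
= 3/2 - 1/212 - 1/213 = 67309/45156

Sum = 67309/45156


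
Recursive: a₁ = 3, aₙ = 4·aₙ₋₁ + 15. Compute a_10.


Computing step by step:
a_1 = 3
a_2 = 27
a_3 = 123
a_4 = 507
a_5 = 2043
a_6 = 8187
a_7 = 32763
a_8 = 131067
a_9 = 524283
a_10 = 2097147


a_10 = 2097147


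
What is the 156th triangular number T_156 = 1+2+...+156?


n(n+1)/2 = 156×157/2 = 24492/2 = 12246

Σk = 12246


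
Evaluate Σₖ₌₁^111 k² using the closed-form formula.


n = 111
n(n+1)(2n+1)/6 = 111×112×223/6
= 2772336/6 = 462056

Σk² = 462056


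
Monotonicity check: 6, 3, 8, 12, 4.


Differences: -3, 5, 4, -8
Difference at position 2 is +5 (> 0) but position 1 is -3 (< 0) — sequence both rises and falls
→ NOT monotonic

Not monotonic


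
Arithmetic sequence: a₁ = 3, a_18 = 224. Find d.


d = (aₙ - a₁)/(n-1)
= (224 - 3)/(18-1)
= 221/17 = 13

d = 13


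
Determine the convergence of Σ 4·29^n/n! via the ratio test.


aₙ = 4·29^n/n!
a_{n+1}/aₙ = 29^(n+1)/(n+1)! × n!/29^n  (constant 4 cancels)
= 29/(n+1)
L = lim(n→∞) 29/(n+1) = 0
L < 1 → series CONVERGES

Converges (ratio test: L = 0 < 1)


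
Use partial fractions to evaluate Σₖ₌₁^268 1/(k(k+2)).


1/(k(k+2)) = (1/2)·(1/k - 1/(k+2)) (partial fractions)
Telescoping: Σ = (1/2)·(1 + 1/2 - 1/269 - 1/270) = 54203/72630

Sum = 54203/72630


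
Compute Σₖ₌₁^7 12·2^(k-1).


Sₙ = 12×(2^7 - 1)/(2 - 1)
= 12×(128 - 1)/1
= 12×127/1
= 1524

S_7 = 1524


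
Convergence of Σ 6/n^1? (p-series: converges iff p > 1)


p-series test: Σ c/n^p converges if p > 1, diverges if p ≤ 1 (constant c > 0 doesn't affect convergence).
p = 1
1 ≤ 1 → DIVERGES

Diverges (p = 1 ≤ 1)


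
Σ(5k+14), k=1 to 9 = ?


Σ(5k+14) = 5·Σk + 14·n
= 5·45 + 14·9
= 225 + 126 = 351

Σ = 351


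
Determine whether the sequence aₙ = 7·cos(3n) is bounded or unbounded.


For all n, -1 ≤ cos(3n) ≤ 1, so -7 ≤ 7·cos(3n) ≤ 7
Lower bound: -7, Upper bound: 7
The sequence IS bounded

Bounded (-7 ≤ aₙ ≤ 7)


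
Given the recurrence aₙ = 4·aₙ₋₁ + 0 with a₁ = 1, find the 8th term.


Computing step by step:
a_1 = 1
a_2 = 4
a_3 = 16
a_4 = 64
a_5 = 256
a_6 = 1024
a_7 = 4096
a_8 = 16384


a_8 = 16384


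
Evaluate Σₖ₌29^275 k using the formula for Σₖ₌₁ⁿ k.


Σₖ₌29^275 k = Σₖ₌₁^275 k − Σₖ₌₁^28 k
= 275·276/2 − 28·29/2
= 37950 − 406 = 37544

Σk = 37544


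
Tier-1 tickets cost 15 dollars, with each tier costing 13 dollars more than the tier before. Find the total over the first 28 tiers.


aₙ = 15 + (28-1)×13 = 366
Sₙ = n(a₁+aₙ)/2 = 28×(15+366)/2
= 28×381/2 = 5334

S_28 = 5334


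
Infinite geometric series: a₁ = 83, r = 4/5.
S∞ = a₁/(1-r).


S∞ = a₁/(1-r) = 83/(1 - 4/5)
= 83/(1/5)
= 415

S∞ = 415


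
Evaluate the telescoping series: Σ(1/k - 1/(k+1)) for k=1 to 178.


Telescoping: adjacent terms cancel.
= 1/1 - 1/179
= 1 - 1/179 = 178/179

Sum = 178/179


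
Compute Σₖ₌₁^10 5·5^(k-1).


Sₙ = 5×(5^10 - 1)/(5 - 1)
= 5×(9765625 - 1)/4
= 5×9765624/4
= 12207030

S_10 = 12207030


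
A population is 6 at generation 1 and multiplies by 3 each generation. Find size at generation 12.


aₙ = a₁·r^(n-1)
= 6×3^11
= 6×177147
= 1062882

a_12 = 1062882


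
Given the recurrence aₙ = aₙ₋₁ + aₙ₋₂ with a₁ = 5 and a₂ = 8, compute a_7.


Computing iteratively: 5, 8, 13, 21, 34, 55, 89
a_7 = 89

a_7 = 89


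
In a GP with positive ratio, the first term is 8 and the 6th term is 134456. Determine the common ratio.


r^(n-1) = aₙ/a₁
r^5 = 134456/8 = 16807
r = 16807^(1/5)
= 7

r = 7


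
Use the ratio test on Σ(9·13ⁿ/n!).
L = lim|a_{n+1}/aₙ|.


aₙ = 9·13^n/n!
a_{n+1}/aₙ = 13^(n+1)/(n+1)! × n!/13^n  (constant 9 cancels)
= 13/(n+1)
L = lim(n→∞) 13/(n+1) = 0
L < 1 → series CONVERGES

Converges (ratio test: L = 0 < 1)


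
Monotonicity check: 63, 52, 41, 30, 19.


Differences: -11, -11, -11, -11
All differences < 0 → strictly DECREASING

Monotonically decreasing


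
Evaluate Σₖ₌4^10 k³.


Σₖ₌4^10 k³ = [10·11/2]² − [3·4/2]²
= 3025 − 36 = 2989

Σk³ = 2989


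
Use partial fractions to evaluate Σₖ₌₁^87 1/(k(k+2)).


1/(k(k+2)) = (1/2)·(1/k - 1/(k+2)) (partial fractions)
Telescoping: Σ = (1/2)·(1 + 1/2 - 1/88 - 1/89) = 11571/15664

Sum = 11571/15664


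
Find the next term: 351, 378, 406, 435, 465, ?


Pattern: triangular numbers: n(n+1)/2
Terms: 351, 378, 406, 435, 465
Next term = 496

Next term = 496


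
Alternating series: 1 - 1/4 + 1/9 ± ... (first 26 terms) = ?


S = 1 - 1/4 + 1/9 - 1/16 + 1/25 - 1/36 + 1/49 - 1/64 ± ...
= 0.8218
(Full series converges to +π²/12 ≈ +0.8225)

S_26 = 0.8218


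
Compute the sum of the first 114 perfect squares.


n = 114
n(n+1)(2n+1)/6 = 114×115×229/6
= 3002190/6 = 500365

Σk² = 500365


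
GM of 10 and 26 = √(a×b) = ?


GM = √(10×26) = √260 = 16.1245

GM = 16.1245


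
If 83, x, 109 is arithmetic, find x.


AM = (83 + 109)/2 = 192/2 = 96

AM = 96


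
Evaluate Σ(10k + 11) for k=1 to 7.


Σ(10k+11) = 10·Σk + 11·n
= 10·28 + 11·7
= 280 + 77 = 357

Σ = 357


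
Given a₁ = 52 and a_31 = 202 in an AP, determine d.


d = (aₙ - a₁)/(n-1)
= (202 - 52)/(31-1)
= 150/30 = 5

d = 5


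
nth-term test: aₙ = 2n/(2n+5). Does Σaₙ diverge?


lim(n→∞) 2n/(2n+5) = 2/2 = 1  (divide numerator and denominator by n)
lim aₙ = 1 ≠ 0 → series DIVERGES

Diverges (lim aₙ = 1 ≠ 0)


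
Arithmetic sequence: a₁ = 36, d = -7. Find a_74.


aₙ = a₁ + (n-1)d
= 36 + (74-1)×-7
= 36 - 511
= -475

a_74 = -475


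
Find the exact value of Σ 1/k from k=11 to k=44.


Σₖ₌11^44 1/k = 1/11 + 1/12 + 1/13 + ... + 1/44
= 13599602363903961529/9419588158802421600
≈ 1.4438

Sum = 13599602363903961529/9419588158802421600 ≈ 1.4438


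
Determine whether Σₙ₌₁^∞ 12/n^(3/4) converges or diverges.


p-series test: Σ c/n^p converges if p > 1, diverges if p ≤ 1 (constant c > 0 doesn't affect convergence).
p = 3/4
3/4 ≤ 1 → DIVERGES

Diverges (p = 3/4 ≤ 1)


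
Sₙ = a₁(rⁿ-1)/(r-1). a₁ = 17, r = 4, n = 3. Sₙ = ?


Sₙ = 17×(4^3 - 1)/(4 - 1)
= 17×(64 - 1)/3
= 17×63/3
= 357

S_3 = 357


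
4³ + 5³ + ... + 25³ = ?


Σₖ₌4^25 k³ = [25·26/2]² − [3·4/2]²
= 105625 − 36 = 105589

Σk³ = 105589


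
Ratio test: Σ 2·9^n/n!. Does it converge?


aₙ = 2·9^n/n!
a_{n+1}/aₙ = 9^(n+1)/(n+1)! × n!/9^n  (constant 2 cancels)
= 9/(n+1)
L = lim(n→∞) 9/(n+1) = 0
L < 1 → series CONVERGES

Converges (ratio test: L = 0 < 1)


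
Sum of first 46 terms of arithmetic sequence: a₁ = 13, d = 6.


aₙ = 13 + (46-1)×6 = 283
Sₙ = n(a₁+aₙ)/2 = 46×(13+283)/2
= 46×296/2 = 6808

S_46 = 6808


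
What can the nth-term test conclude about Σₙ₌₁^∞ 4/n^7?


lim(n→∞) 4/n^7 = 0
lim aₙ = 0 → nth-term test is INCONCLUSIVE
(Need other tests; this is actually a convergent p-series with p=7 > 1)

Inconclusive (lim aₙ = 0; need another test)


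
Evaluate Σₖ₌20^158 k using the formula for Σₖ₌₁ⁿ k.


Σₖ₌20^158 k = Σₖ₌₁^158 k − Σₖ₌₁^19 k
= 158·159/2 − 19·20/2
= 12561 − 190 = 12371

Σk = 12371


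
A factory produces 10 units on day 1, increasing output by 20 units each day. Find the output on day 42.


aₙ = a₁ + (n-1)d
= 10 + (42-1)×20
= 10 + 820
= 830

a_42 = 830


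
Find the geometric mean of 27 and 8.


GM = √(27×8) = √216 = 14.6969

GM = 14.6969


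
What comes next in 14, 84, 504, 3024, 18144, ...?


Pattern: geometric (r=6)
Terms: 14, 84, 504, 3024, 18144
Next term = 108864

Next term = 108864


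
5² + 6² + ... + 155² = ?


Σₖ₌5^155 k² = Σₖ₌₁^155 k² − Σₖ₌₁^4 k²
= 155·156·311/6 − 4·5·9/6
= 1253330 − 30 = 1253300

Σk² = 1253300


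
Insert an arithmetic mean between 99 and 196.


AM = (99 + 196)/2 = 295/2 = 147.5

AM = 147.5


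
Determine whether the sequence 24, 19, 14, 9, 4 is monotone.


Differences: -5, -5, -5, -5
All differences < 0 → strictly DECREASING

Monotonically decreasing


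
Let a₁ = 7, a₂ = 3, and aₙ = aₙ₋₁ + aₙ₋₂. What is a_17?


Computing iteratively: 7, 3, 10, 13, 23, 36, 59, 95, 154, 249, 403, 652, ...
a_17 = 7231

a_17 = 7231


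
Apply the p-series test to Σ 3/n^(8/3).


p-series test: Σ c/n^p converges if p > 1, diverges if p ≤ 1 (constant c > 0 doesn't affect convergence).
p = 8/3
8/3 > 1 → CONVERGES

Converges (p = 8/3 > 1)


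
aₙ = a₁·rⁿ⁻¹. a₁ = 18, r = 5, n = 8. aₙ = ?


aₙ = a₁·r^(n-1)
= 18×5^7
= 18×78125
= 1406250

a_8 = 1406250


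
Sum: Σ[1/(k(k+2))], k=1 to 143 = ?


1/(k(k+2)) = (1/2)·(1/k - 1/(k+2)) (partial fractions)
Telescoping: Σ = (1/2)·(1 + 1/2 - 1/144 - 1/145) = 31031/41760

Sum = 31031/41760


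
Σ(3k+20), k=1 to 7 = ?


Σ(3k+20) = 3·Σk + 20·n
= 3·28 + 20·7
= 84 + 140 = 224

Σ = 224


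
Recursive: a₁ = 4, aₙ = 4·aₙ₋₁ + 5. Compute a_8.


Computing step by step:
a_1 = 4
a_2 = 21
a_3 = 89
a_4 = 361
a_5 = 1449
a_6 = 5801
a_7 = 23209
a_8 = 92841


a_8 = 92841


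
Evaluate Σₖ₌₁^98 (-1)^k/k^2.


S = -1 + 1/4 - 1/9 + 1/16 - 1/25 + 1/36 - 1/49 + 1/64 ± ...
= -0.8224
(Full series converges to -π²/12 ≈ -0.8225)

S_98 = -0.8224


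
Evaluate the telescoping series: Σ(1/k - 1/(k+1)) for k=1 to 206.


Telescoping: adjacent terms cancel.
= 1/1 - 1/207
= 1 - 1/207 = 206/207

Sum = 206/207


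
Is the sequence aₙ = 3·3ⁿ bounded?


aₙ = 3·3ⁿ → as n→∞, aₙ→∞ (since base 3 > 1)
No finite upper bound exists
The sequence is UNBOUNDED

Unbounded (aₙ → ∞ as n → ∞)


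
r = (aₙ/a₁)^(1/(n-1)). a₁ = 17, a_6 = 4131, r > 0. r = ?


r^(n-1) = aₙ/a₁
r^5 = 4131/17 = 243
r = 243^(1/5)
= 3

r = 3


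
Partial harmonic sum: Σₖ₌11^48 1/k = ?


Σₖ₌11^48 1/k = 1/11 + 1/12 + 1/13 + ... + 1/48
= 677286844336960408373/442720643463713815200
≈ 1.5298

Sum = 677286844336960408373/442720643463713815200 ≈ 1.5298


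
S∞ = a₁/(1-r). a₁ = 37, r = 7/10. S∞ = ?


S∞ = a₁/(1-r) = 37/(1 - 7/10)
= 37/(3/10)
= 370/3

S∞ = 370/3


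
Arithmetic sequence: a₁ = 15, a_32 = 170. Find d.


d = (aₙ - a₁)/(n-1)
= (170 - 15)/(32-1)
= 155/31 = 5

d = 5


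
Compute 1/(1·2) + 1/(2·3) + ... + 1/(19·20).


1/(k(k+1)) = 1/k - 1/(k+1) (partial fractions)
Telescoping: Σ = 1 - 1/20 = 19/20

Sum = 19/20


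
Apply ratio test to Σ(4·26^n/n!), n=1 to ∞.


aₙ = 4·26^n/n!
a_{n+1}/aₙ = 26^(n+1)/(n+1)! × n!/26^n  (constant 4 cancels)
= 26/(n+1)
L = lim(n→∞) 26/(n+1) = 0
L < 1 → series CONVERGES

Converges (ratio test: L = 0 < 1)


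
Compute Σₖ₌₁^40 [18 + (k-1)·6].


aₙ = 18 + (40-1)×6 = 252
Sₙ = n(a₁+aₙ)/2 = 40×(18+252)/2
= 40×270/2 = 5400

S_40 = 5400


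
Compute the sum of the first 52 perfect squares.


n = 52
n(n+1)(2n+1)/6 = 52×53×105/6
= 289380/6 = 48230

Σk² = 48230


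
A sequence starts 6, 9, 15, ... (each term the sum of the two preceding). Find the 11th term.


Computing iteratively: 6, 9, 15, 24, 39, 63, 102, 165, 267, 432, 699
a_11 = 699

a_11 = 699


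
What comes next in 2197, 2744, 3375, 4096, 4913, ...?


Pattern: perfect cubes: n³
Terms: 2197, 2744, 3375, 4096, 4913
Next term = 5832

Next term = 5832


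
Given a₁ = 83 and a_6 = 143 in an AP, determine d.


d = (aₙ - a₁)/(n-1)
= (143 - 83)/(6-1)
= 60/5 = 12

d = 12


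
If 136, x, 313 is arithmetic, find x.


AM = (136 + 313)/2 = 449/2 = 224.5

AM = 224.5


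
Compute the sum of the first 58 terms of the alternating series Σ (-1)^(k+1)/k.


S = 1 - 1/2 + 1/3 - 1/4 + 1/5 - 1/6 + 1/7 - 1/8 ± ...
= 0.6846
(Full series converges to +ln(2) ≈ +0.6931)

S_58 = 0.6846


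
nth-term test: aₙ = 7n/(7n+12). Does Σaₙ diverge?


lim(n→∞) 7n/(7n+12) = 7/7 = 1  (divide numerator and denominator by n)
lim aₙ = 1 ≠ 0 → series DIVERGES

Diverges (lim aₙ = 1 ≠ 0)


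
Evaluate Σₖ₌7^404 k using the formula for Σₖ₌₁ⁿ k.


Σₖ₌7^404 k = Σₖ₌₁^404 k − Σₖ₌₁^6 k
= 404·405/2 − 6·7/2
= 81810 − 21 = 81789

Σk = 81789


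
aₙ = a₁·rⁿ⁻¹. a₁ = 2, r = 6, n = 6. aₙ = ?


aₙ = a₁·r^(n-1)
= 2×6^5
= 2×7776
= 15552

a_6 = 15552


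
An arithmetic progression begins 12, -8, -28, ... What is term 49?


aₙ = a₁ + (n-1)d
= 12 + (49-1)×-20
= 12 - 960
= -948

a_49 = -948


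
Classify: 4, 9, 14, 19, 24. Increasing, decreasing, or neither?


Differences: 5, 5, 5, 5
All differences > 0 → strictly INCREASING

Monotonically increasing


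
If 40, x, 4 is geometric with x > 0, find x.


GM = √(40×4) = √160 = 12.6491

GM = 12.6491


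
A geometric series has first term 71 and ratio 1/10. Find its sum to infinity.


S∞ = a₁/(1-r) = 71/(1 - 1/10)
= 71/(9/10)
= 710/9

S∞ = 710/9


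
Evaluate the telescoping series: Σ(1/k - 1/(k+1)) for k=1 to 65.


Telescoping: adjacent terms cancel.
= 1/1 - 1/66
= 1 - 1/66 = 65/66

Sum = 65/66


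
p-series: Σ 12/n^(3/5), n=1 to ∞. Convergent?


p-series test: Σ c/n^p converges if p > 1, diverges if p ≤ 1 (constant c > 0 doesn't affect convergence).
p = 3/5
3/5 ≤ 1 → DIVERGES

Diverges (p = 3/5 ≤ 1)


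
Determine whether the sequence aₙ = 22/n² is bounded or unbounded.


a₁ = 22, a₂ = 22/4, a₃ = 22/9, ...
0 < aₙ ≤ 22 for all n ≥ 1
The sequence IS bounded

Bounded (0 < aₙ ≤ 22)


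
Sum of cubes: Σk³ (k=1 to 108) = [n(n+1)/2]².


n(n+1)/2 = 108×109/2 = 5886
Σk³ = 5886² = 34644996

Σk³ = 34644996


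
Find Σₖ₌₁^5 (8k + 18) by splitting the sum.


Σ(8k+18) = 8·Σk + 18·n
= 8·15 + 18·5
= 120 + 90 = 210

Σ = 210


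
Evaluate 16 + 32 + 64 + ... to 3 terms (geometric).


Sₙ = 16×(2^3 - 1)/(2 - 1)
= 16×(8 - 1)/1
= 16×7/1
= 112

S_3 = 112


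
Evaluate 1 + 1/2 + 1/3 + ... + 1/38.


H_38 = 1/1 + 1/2 + 1/3 + ... + 1/38
= 2053580969474233/485721041551200
≈ 4.2279

H_38 = 2053580969474233/485721041551200 ≈ 4.2279


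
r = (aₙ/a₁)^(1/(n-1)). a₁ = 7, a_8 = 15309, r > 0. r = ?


r^(n-1) = aₙ/a₁
r^7 = 15309/7 = 2187
r = 2187^(1/7)
= 3

r = 3


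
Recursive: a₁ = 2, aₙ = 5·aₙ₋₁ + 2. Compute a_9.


Computing step by step:
a_1 = 2
a_2 = 12
a_3 = 62
a_4 = 312
a_5 = 1562
a_6 = 7812
a_7 = 39062
a_8 = 195312
a_9 = 976562


a_9 = 976562


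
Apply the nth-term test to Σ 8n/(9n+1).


lim(n→∞) 8n/(9n+1) = 8/9 = 8/9  (divide numerator and denominator by n)
lim aₙ = 8/9 ≠ 0 → series DIVERGES

Diverges (lim aₙ = 8/9 ≠ 0)


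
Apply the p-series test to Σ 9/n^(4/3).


p-series test: Σ c/n^p converges if p > 1, diverges if p ≤ 1 (constant c > 0 doesn't affect convergence).
p = 4/3
4/3 > 1 → CONVERGES

Converges (p = 4/3 > 1)


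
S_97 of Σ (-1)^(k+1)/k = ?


S = 1 - 1/2 + 1/3 - 1/4 + 1/5 - 1/6 + 1/7 - 1/8 ± ...
= 0.6983
(Full series converges to +ln(2) ≈ +0.6931)

S_97 = 0.6983


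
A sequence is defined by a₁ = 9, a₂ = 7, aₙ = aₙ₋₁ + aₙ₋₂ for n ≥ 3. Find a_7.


Computing iteratively: 9, 7, 16, 23, 39, 62, 101
a_7 = 101

a_7 = 101


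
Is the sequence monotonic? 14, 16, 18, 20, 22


Differences: 2, 2, 2, 2
All differences > 0 → strictly INCREASING

Monotonically increasing


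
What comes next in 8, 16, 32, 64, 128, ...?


Pattern: powers of 2: 2ⁿ
Terms: 8, 16, 32, 64, 128
Next term = 256

Next term = 256


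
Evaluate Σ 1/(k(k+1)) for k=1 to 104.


1/(k(k+1)) = 1/k - 1/(k+1) (partial fractions)
Telescoping: Σ = 1 - 1/105 = 104/105

Sum = 104/105


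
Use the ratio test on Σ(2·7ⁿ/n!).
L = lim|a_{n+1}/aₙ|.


aₙ = 2·7^n/n!
a_{n+1}/aₙ = 7^(n+1)/(n+1)! × n!/7^n  (constant 2 cancels)
= 7/(n+1)
L = lim(n→∞) 7/(n+1) = 0
L < 1 → series CONVERGES

Converges (ratio test: L = 0 < 1)


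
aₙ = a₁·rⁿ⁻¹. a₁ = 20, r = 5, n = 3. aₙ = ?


aₙ = a₁·r^(n-1)
= 20×5^2
= 20×25
= 500

a_3 = 500


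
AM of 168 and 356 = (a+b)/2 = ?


AM = (168 + 356)/2 = 524/2 = 262

AM = 262


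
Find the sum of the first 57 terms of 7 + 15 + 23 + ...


aₙ = 7 + (57-1)×8 = 455
Sₙ = n(a₁+aₙ)/2 = 57×(7+455)/2
= 57×462/2 = 13167

S_57 = 13167


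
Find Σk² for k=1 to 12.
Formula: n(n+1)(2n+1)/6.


n = 12
n(n+1)(2n+1)/6 = 12×13×25/6
= 3900/6 = 650

Σk² = 650


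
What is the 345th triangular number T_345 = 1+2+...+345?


n(n+1)/2 = 345×346/2 = 119370/2 = 59685

Σk = 59685


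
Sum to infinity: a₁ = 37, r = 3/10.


S∞ = a₁/(1-r) = 37/(1 - 3/10)
= 37/(7/10)
= 370/7

S∞ = 370/7


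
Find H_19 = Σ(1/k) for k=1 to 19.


H_19 = 1/1 + 1/2 + 1/3 + ... + 1/19
= 275295799/77597520
≈ 3.5477

H_19 = 275295799/77597520 ≈ 3.5477


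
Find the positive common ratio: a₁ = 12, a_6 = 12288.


r^(n-1) = aₙ/a₁
r^5 = 12288/12 = 1024
r = 1024^(1/5)
= 4

r = 4


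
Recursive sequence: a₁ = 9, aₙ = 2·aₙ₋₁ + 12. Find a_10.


Computing step by step:
a_1 = 9
a_2 = 30
a_3 = 72
a_4 = 156
a_5 = 324
a_6 = 660
a_7 = 1332
a_8 = 2676
a_9 = 5364
a_10 = 10740


a_10 = 10740


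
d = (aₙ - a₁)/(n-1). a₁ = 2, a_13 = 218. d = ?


d = (aₙ - a₁)/(n-1)
= (218 - 2)/(13-1)
= 216/12 = 18

d = 18


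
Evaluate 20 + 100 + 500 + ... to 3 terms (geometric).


Sₙ = 20×(5^3 - 1)/(5 - 1)
= 20×(125 - 1)/4
= 20×124/4
= 620

S_3 = 620


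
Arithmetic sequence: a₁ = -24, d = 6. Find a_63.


aₙ = a₁ + (n-1)d
= -24 + (63-1)×6
= -24 + 372
= 348

a_63 = 348


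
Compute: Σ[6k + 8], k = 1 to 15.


Σ(6k+8) = 6·Σk + 8·n
= 6·120 + 8·15
= 720 + 120 = 840

Σ = 840


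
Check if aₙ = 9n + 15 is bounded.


aₙ = 9n + 15 → as n→∞, aₙ→∞
No finite upper bound exists
The sequence is UNBOUNDED

Unbounded (aₙ → ∞ as n → ∞)


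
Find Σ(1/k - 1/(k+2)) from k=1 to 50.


Telescoping with gap 2: two head and two tail terms survive.
= (1 + 1/2) - (1/51 + 1/52)
= 3/2 - 1/51 - 1/52 = 3875/2652

Sum = 3875/2652


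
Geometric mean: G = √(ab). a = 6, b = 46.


GM = √(6×46) = √276 = 16.6132

GM = 16.6132


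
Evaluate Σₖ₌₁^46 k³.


n(n+1)/2 = 46×47/2 = 1081
Σk³ = 1081² = 1168561

Σk³ = 1168561


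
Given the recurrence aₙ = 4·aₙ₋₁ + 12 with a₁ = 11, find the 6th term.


Computing step by step:
a_1 = 11
a_2 = 56
a_3 = 236
a_4 = 956
a_5 = 3836
a_6 = 15356


a_6 = 15356


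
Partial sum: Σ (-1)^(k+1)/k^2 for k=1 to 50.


S = 1 - 1/4 + 1/9 - 1/16 + 1/25 - 1/36 + 1/49 - 1/64 ± ...
= 0.8223
(Full series converges to +π²/12 ≈ +0.8225)

S_50 = 0.8223


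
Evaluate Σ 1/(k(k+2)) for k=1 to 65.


1/(k(k+2)) = (1/2)·(1/k - 1/(k+2)) (partial fractions)
Telescoping: Σ = (1/2)·(1 + 1/2 - 1/66 - 1/67) = 1625/2211

Sum = 1625/2211


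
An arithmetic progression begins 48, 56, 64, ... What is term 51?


aₙ = a₁ + (n-1)d
= 48 + (51-1)×8
= 48 + 400
= 448

a_51 = 448


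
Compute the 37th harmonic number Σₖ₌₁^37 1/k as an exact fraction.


H_37 = 1/1 + 1/2 + 1/3 + ... + 1/37
= 2040798836801833/485721041551200
≈ 4.2016

H_37 = 2040798836801833/485721041551200 ≈ 4.2016


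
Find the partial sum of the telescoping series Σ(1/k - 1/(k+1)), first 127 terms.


Telescoping: adjacent terms cancel.
= 1/1 - 1/128
= 1 - 1/128 = 127/128

Sum = 127/128


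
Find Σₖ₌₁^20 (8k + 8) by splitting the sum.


Σ(8k+8) = 8·Σk + 8·n
= 8·210 + 8·20
= 1680 + 160 = 1840

Σ = 1840


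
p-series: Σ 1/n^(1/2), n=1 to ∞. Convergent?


p-series test: Σ c/n^p converges if p > 1, diverges if p ≤ 1 (constant c > 0 doesn't affect convergence).
p = 1/2
1/2 ≤ 1 → DIVERGES

Diverges (p = 1/2 ≤ 1)


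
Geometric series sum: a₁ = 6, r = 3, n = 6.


Sₙ = 6×(3^6 - 1)/(3 - 1)
= 6×(729 - 1)/2
= 6×728/2
= 2184

S_6 = 2184


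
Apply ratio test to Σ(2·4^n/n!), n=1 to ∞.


aₙ = 2·4^n/n!
a_{n+1}/aₙ = 4^(n+1)/(n+1)! × n!/4^n  (constant 2 cancels)
= 4/(n+1)
L = lim(n→∞) 4/(n+1) = 0
L < 1 → series CONVERGES

Converges (ratio test: L = 0 < 1)


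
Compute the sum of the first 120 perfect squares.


n = 120
n(n+1)(2n+1)/6 = 120×121×241/6
= 3499320/6 = 583220

Σk² = 583220


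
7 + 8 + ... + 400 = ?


Σₖ₌7^400 k = Σₖ₌₁^400 k − Σₖ₌₁^6 k
= 400·401/2 − 6·7/2
= 80200 − 21 = 80179

Σk = 80179


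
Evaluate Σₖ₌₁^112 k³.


n(n+1)/2 = 112×113/2 = 6328
Σk³ = 6328² = 40043584

Σk³ = 40043584


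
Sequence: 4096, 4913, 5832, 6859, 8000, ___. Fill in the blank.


Pattern: perfect cubes: n³
Terms: 4096, 4913, 5832, 6859, 8000
Next term = 9261

Next term = 9261


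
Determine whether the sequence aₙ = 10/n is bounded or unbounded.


a₁ = 10, a₂ = 10/2, a₃ = 10/3, ...
0 < aₙ ≤ 10 for all n ≥ 1
Lower bound: 0, Upper bound: 10
The sequence IS bounded

Bounded (0 < aₙ ≤ 10)


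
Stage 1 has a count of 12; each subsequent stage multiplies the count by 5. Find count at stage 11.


aₙ = a₁·r^(n-1)
= 12×5^10
= 12×9765625
= 117187500

a_11 = 117187500


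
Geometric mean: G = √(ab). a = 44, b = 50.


GM = √(44×50) = √2200 = 46.9042

GM = 46.9042


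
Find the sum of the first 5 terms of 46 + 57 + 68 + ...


aₙ = 46 + (5-1)×11 = 90
Sₙ = n(a₁+aₙ)/2 = 5×(46+90)/2
= 5×136/2 = 340

S_5 = 340


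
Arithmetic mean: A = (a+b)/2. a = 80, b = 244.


AM = (80 + 244)/2 = 324/2 = 162

AM = 162


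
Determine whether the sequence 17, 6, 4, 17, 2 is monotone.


Differences: -11, -2, 13, -15
Difference at position 3 is +13 (> 0) but position 1 is -11 (< 0) — sequence both rises and falls
→ NOT monotonic

Not monotonic


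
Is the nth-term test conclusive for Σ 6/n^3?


lim(n→∞) 6/n^3 = 0
lim aₙ = 0 → nth-term test is INCONCLUSIVE
(Need other tests; this is actually a convergent p-series with p=3 > 1)

Inconclusive (lim aₙ = 0; need another test)


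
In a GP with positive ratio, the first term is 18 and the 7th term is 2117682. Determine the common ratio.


r^(n-1) = aₙ/a₁
r^6 = 2117682/18 = 117649
r = 117649^(1/6)
= ±7; taking r > 0 gives r = 7

r = 7


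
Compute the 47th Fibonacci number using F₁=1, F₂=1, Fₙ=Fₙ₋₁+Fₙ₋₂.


Fibonacci sequence: 1, 1, 2, 3, 5, 8, 13, 21, 34, 55, 89, ...
F(47) = 2971215073

F(47) = 2971215073


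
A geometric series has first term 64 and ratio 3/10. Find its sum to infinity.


S∞ = a₁/(1-r) = 64/(1 - 3/10)
= 64/(7/10)
= 640/7

S∞ = 640/7


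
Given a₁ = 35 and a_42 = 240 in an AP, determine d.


d = (aₙ - a₁)/(n-1)
= (240 - 35)/(42-1)
= 205/41 = 5

d = 5


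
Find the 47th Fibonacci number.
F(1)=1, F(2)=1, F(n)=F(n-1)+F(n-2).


Fibonacci sequence: 1, 1, 2, 3, 5, 8, 13, 21, 34, 55, 89, ...
F(47) = 2971215073

F(47) = 2971215073


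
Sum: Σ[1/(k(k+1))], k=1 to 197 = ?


1/(k(k+1)) = 1/k - 1/(k+1) (partial fractions)
Telescoping: Σ = 1 - 1/198 = 197/198

Sum = 197/198


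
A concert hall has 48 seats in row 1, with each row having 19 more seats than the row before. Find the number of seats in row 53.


aₙ = a₁ + (n-1)d
= 48 + (53-1)×19
= 48 + 988
= 1036

a_53 = 1036


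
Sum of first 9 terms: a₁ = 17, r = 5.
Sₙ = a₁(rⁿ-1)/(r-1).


Sₙ = 17×(5^9 - 1)/(5 - 1)
= 17×(1953125 - 1)/4
= 17×1953124/4
= 8300777

S_9 = 8300777


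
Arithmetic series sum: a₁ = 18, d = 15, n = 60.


aₙ = 18 + (60-1)×15 = 903
Sₙ = n(a₁+aₙ)/2 = 60×(18+903)/2
= 60×921/2 = 27630

S_60 = 27630


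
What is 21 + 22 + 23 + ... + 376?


Σₖ₌21^376 k = Σₖ₌₁^376 k − Σₖ₌₁^20 k
= 376·377/2 − 20·21/2
= 70876 − 210 = 70666

Σk = 70666


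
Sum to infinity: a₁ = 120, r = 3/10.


S∞ = a₁/(1-r) = 120/(1 - 3/10)
= 120/(7/10)
= 1200/7

S∞ = 1200/7


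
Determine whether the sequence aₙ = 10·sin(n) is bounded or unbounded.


For all n, -1 ≤ sin(n) ≤ 1, so -10 ≤ 10·sin(n) ≤ 10
Lower bound: -10, Upper bound: 10
The sequence IS bounded

Bounded (-10 ≤ aₙ ≤ 10)


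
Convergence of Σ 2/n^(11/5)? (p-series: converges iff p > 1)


p-series test: Σ c/n^p converges if p > 1, diverges if p ≤ 1 (constant c > 0 doesn't affect convergence).
p = 11/5
11/5 > 1 → CONVERGES

Converges (p = 11/5 > 1)


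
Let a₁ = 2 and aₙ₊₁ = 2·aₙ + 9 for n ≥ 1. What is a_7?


Computing step by step:
a_1 = 2
a_2 = 13
a_3 = 35
a_4 = 79
a_5 = 167
a_6 = 343
a_7 = 695


a_7 = 695


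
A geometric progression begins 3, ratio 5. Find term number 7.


aₙ = a₁·r^(n-1)
= 3×5^6
= 3×15625
= 46875

a_7 = 46875


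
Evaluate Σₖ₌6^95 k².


Σₖ₌6^95 k² = Σₖ₌₁^95 k² − Σₖ₌₁^5 k²
= 95·96·191/6 − 5·6·11/6
= 290320 − 55 = 290265

Σk² = 290265


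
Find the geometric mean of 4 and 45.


GM = √(4×45) = √180 = 13.4164

GM = 13.4164


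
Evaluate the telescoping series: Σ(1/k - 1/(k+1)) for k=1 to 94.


Telescoping: adjacent terms cancel.
= 1/1 - 1/95
= 1 - 1/95 = 94/95

Sum = 94/95


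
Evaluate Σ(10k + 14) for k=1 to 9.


Σ(10k+14) = 10·Σk + 14·n
= 10·45 + 14·9
= 450 + 126 = 576

Σ = 576


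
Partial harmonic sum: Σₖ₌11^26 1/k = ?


Σₖ₌11^26 1/k = 1/11 + 1/12 + 1/13 + ... + 1/26
= 24775394731/26771144400
≈ 0.9255

Sum = 24775394731/26771144400 ≈ 0.9255


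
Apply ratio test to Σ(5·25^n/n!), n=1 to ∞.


aₙ = 5·25^n/n!
a_{n+1}/aₙ = 25^(n+1)/(n+1)! × n!/25^n  (constant 5 cancels)
= 25/(n+1)
L = lim(n→∞) 25/(n+1) = 0
L < 1 → series CONVERGES

Converges (ratio test: L = 0 < 1)


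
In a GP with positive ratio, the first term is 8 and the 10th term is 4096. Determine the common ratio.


r^(n-1) = aₙ/a₁
r^9 = 4096/8 = 512
r = 512^(1/9)
= 2

r = 2


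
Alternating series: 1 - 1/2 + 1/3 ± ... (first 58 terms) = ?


S = 1 - 1/2 + 1/3 - 1/4 + 1/5 - 1/6 + 1/7 - 1/8 ± ...
= 0.6846
(Full series converges to +ln(2) ≈ +0.6931)

S_58 = 0.6846


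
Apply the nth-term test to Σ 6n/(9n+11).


lim(n→∞) 6n/(9n+11) = 6/9 = 2/3  (divide numerator and denominator by n)
lim aₙ = 2/3 ≠ 0 → series DIVERGES

Diverges (lim aₙ = 2/3 ≠ 0)


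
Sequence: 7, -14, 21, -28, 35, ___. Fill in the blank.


Pattern: alternating sign, magnitude arithmetic (d=7)
Terms: 7, -14, 21, -28, 35
Next term = -42

Next term = -42


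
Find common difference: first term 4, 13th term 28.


d = (aₙ - a₁)/(n-1)
= (28 - 4)/(13-1)
= 24/12 = 2

d = 2


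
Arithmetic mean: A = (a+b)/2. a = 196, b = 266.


AM = (196 + 266)/2 = 462/2 = 231

AM = 231


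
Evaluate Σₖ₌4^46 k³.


Σₖ₌4^46 k³ = [46·47/2]² − [3·4/2]²
= 1168561 − 36 = 1168525

Σk³ = 1168525


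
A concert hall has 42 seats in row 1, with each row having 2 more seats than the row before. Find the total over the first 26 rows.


aₙ = 42 + (26-1)×2 = 92
Sₙ = n(a₁+aₙ)/2 = 26×(42+92)/2
= 26×134/2 = 1742

S_26 = 1742


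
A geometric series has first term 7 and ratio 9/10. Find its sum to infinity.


S∞ = a₁/(1-r) = 7/(1 - 9/10)
= 7/(1/10)
= 70

S∞ = 70


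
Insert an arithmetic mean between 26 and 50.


AM = (26 + 50)/2 = 76/2 = 38

AM = 38


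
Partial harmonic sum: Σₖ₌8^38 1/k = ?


Σₖ₌8^38 1/k = 1/8 + 1/9 + 1/10 + ... + 1/38
= 113453671064599/69388720221600
≈ 1.635

Sum = 113453671064599/69388720221600 ≈ 1.635


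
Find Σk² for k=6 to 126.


Σₖ₌6^126 k² = Σₖ₌₁^126 k² − Σₖ₌₁^5 k²
= 126·127·253/6 − 5·6·11/6
= 674751 − 55 = 674696

Σk² = 674696


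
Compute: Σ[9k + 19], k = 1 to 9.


Σ(9k+19) = 9·Σk + 19·n
= 9·45 + 19·9
= 405 + 171 = 576

Σ = 576


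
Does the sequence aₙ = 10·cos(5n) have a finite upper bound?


For all n, -1 ≤ cos(5n) ≤ 1, so -10 ≤ 10·cos(5n) ≤ 10
Lower bound: -10, Upper bound: 10
The sequence IS bounded

Bounded (-10 ≤ aₙ ≤ 10)


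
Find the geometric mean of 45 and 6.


GM = √(45×6) = √270 = 16.4317

GM = 16.4317


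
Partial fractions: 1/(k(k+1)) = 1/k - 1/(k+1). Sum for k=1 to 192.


1/(k(k+1)) = 1/k - 1/(k+1) (partial fractions)
Telescoping: Σ = 1 - 1/193 = 192/193

Sum = 192/193


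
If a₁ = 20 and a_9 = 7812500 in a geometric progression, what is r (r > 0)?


r^(n-1) = aₙ/a₁
r^8 = 7812500/20 = 390625
r = 390625^(1/8)
= ±5; taking r > 0 gives r = 5

r = 5
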